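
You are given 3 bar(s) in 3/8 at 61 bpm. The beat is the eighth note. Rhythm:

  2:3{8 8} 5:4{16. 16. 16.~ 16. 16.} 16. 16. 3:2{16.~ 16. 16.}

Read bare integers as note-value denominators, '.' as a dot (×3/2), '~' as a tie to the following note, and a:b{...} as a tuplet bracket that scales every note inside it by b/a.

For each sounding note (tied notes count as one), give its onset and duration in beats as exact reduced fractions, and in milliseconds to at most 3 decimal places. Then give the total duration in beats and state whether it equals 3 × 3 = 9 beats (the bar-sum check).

1) 0.0ms=0b +1475.41ms=3/2b
2) 1475.41ms=3/2b +1475.41ms=3/2b
3) 2950.82ms=3b +590.164ms=3/5b
4) 3540.984ms=18/5b +590.164ms=3/5b
5) 4131.148ms=21/5b +1180.328ms=6/5b
6) 5311.475ms=27/5b +590.164ms=3/5b
7) 5901.639ms=6b +737.705ms=3/4b
8) 6639.344ms=27/4b +737.705ms=3/4b
9) 7377.049ms=15/2b +983.607ms=1b
10) 8360.656ms=17/2b +491.803ms=1/2b
Σ=9b of 9 (61bpm 3/8) — PASS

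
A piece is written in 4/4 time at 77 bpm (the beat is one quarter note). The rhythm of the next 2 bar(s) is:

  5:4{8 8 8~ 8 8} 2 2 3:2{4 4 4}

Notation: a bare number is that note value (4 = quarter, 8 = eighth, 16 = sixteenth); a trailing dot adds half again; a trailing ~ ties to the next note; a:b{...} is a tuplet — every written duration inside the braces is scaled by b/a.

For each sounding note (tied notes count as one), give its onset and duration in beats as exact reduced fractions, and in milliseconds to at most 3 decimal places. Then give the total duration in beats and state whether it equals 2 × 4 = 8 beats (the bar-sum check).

1) 0.0ms=0b +311.688ms=2/5b
2) 311.688ms=2/5b +311.688ms=2/5b
3) 623.377ms=4/5b +623.377ms=4/5b
4) 1246.753ms=8/5b +311.688ms=2/5b
5) 1558.442ms=2b +1558.442ms=2b
6) 3116.883ms=4b +1558.442ms=2b
7) 4675.325ms=6b +519.481ms=2/3b
8) 5194.805ms=20/3b +519.481ms=2/3b
9) 5714.286ms=22/3b +519.481ms=2/3b
Σ=8b of 8 (77bpm 4/4) — PASS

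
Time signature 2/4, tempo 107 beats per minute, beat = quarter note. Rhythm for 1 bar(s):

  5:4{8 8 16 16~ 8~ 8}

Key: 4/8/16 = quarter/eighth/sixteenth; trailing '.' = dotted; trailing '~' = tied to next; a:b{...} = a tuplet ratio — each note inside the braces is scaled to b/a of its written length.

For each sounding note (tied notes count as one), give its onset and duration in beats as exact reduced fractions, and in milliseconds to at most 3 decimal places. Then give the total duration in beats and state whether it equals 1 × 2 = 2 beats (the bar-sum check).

1) 0.0ms=0b +224.299ms=2/5b
2) 224.299ms=2/5b +224.299ms=2/5b
3) 448.598ms=4/5b +112.15ms=1/5b
4) 560.748ms=1b +560.748ms=1b
Σ=2b of 2 (107bpm 2/4) — PASS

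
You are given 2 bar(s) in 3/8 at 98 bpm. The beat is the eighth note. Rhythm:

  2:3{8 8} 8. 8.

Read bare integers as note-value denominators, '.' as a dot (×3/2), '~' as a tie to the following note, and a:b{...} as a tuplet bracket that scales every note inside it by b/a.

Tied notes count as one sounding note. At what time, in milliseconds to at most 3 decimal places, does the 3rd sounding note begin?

1. 0.0ms @ 0 + 918.367ms (3/2)
2. 918.367ms @ 3/2 + 918.367ms (3/2)
3. 1836.735ms @ 3 + 918.367ms (3/2)
4. 2755.102ms @ 9/2 + 918.367ms (3/2)

note 3 onset = 3b = 1836.735ms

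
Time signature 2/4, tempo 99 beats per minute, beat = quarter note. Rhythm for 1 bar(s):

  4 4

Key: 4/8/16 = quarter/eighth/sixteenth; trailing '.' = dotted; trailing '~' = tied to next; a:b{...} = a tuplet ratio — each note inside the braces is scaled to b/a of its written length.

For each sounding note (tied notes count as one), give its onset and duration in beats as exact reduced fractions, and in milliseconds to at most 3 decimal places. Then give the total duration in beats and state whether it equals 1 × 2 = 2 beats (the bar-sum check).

1) 0.0ms=0b +606.061ms=1b
2) 606.061ms=1b +606.061ms=1b
Σ=2b of 2 (99bpm 2/4) — PASS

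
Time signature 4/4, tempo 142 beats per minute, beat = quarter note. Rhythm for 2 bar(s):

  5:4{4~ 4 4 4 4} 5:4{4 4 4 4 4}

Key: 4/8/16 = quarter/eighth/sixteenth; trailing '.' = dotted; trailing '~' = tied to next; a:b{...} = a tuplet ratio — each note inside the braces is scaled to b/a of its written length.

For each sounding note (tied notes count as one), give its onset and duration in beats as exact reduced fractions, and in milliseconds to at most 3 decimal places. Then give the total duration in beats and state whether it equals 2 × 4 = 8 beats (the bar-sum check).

1) 0.0ms=0b +676.056ms=8/5b
2) 676.056ms=8/5b +338.028ms=4/5b
3) 1014.085ms=12/5b +338.028ms=4/5b
4) 1352.113ms=16/5b +338.028ms=4/5b
5) 1690.141ms=4b +338.028ms=4/5b
6) 2028.169ms=24/5b +338.028ms=4/5b
7) 2366.197ms=28/5b +338.028ms=4/5b
8) 2704.225ms=32/5b +338.028ms=4/5b
9) 3042.254ms=36/5b +338.028ms=4/5b
Σ=8b of 8 (142bpm 4/4) — PASS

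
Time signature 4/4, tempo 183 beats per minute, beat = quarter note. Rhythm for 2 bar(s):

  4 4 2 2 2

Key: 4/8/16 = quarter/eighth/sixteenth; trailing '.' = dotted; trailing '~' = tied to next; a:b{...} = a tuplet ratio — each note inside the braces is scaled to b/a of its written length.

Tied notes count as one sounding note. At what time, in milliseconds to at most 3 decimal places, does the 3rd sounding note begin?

1. 0.0ms @ 0 + 327.869ms (1)
2. 327.869ms @ 1 + 327.869ms (1)
3. 655.738ms @ 2 + 655.738ms (2)
4. 1311.475ms @ 4 + 655.738ms (2)
5. 1967.213ms @ 6 + 655.738ms (2)

note 3 onset = 2b = 655.738ms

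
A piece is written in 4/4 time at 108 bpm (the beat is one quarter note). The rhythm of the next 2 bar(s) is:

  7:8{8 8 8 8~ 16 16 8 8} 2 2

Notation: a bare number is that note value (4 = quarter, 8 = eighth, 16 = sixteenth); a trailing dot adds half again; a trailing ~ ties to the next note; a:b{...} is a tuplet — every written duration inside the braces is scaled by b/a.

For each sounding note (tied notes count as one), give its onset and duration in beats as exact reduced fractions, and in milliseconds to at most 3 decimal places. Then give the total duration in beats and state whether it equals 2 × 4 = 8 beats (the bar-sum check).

1) 0.0ms=0b +317.46ms=4/7b
2) 317.46ms=4/7b +317.46ms=4/7b
3) 634.921ms=8/7b +317.46ms=4/7b
4) 952.381ms=12/7b +476.19ms=6/7b
5) 1428.571ms=18/7b +158.73ms=2/7b
6) 1587.302ms=20/7b +317.46ms=4/7b
7) 1904.762ms=24/7b +317.46ms=4/7b
8) 2222.222ms=4b +1111.111ms=2b
9) 3333.333ms=6b +1111.111ms=2b
Σ=8b of 8 (108bpm 4/4) — PASS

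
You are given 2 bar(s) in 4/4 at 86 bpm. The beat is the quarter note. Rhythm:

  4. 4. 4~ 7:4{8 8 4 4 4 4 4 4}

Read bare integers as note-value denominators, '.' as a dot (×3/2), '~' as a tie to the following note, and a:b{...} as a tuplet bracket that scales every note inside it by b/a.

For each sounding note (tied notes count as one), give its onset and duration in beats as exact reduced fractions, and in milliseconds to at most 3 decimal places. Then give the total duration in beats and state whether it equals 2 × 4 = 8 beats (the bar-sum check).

1) 0.0ms=0b +1046.512ms=3/2b
2) 1046.512ms=3/2b +1046.512ms=3/2b
3) 2093.023ms=3b +897.01ms=9/7b
4) 2990.033ms=30/7b +199.336ms=2/7b
5) 3189.369ms=32/7b +398.671ms=4/7b
6) 3588.04ms=36/7b +398.671ms=4/7b
7) 3986.711ms=40/7b +398.671ms=4/7b
8) 4385.382ms=44/7b +398.671ms=4/7b
9) 4784.053ms=48/7b +398.671ms=4/7b
10) 5182.724ms=52/7b +398.671ms=4/7b
Σ=8b of 8 (86bpm 4/4) — PASS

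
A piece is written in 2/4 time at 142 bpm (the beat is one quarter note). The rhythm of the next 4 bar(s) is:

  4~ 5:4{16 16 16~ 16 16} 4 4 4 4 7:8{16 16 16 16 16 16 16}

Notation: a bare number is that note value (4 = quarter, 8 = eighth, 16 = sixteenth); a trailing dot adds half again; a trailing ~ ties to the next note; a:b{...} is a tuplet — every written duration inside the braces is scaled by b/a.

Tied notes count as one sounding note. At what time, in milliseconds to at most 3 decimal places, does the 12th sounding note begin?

note 12 onset = 48/7b = 2897.384ms

1. 0.0ms @ 0 + 507.042ms (6/5)
2. 507.042ms @ 6/5 + 84.507ms (1/5)
3. 591.549ms @ 7/5 + 169.014ms (2/5)
4. 760.563ms @ 9/5 + 84.507ms (1/5)
5. 845.07ms @ 2 + 422.535ms (1)
6. 1267.606ms @ 3 + 422.535ms (1)
7. 1690.141ms @ 4 + 422.535ms (1)
8. 2112.676ms @ 5 + 422.535ms (1)
9. 2535.211ms @ 6 + 120.724ms (2/7)
10. 2655.936ms @ 44/7 + 120.724ms (2/7)
11. 2776.66ms @ 46/7 + 120.724ms (2/7)
12. 2897.384ms @ 48/7 + 120.724ms (2/7)
13. 3018.109ms @ 50/7 + 120.724ms (2/7)
14. 3138.833ms @ 52/7 + 120.724ms (2/7)
15. 3259.557ms @ 54/7 + 120.724ms (2/7)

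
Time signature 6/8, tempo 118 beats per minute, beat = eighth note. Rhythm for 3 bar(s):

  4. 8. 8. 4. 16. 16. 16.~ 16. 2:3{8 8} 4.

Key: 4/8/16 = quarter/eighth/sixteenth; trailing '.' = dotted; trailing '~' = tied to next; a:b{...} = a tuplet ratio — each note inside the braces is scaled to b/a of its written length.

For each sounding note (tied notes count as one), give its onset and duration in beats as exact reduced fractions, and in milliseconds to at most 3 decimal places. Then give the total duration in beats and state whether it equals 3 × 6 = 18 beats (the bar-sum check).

1) 0.0ms=0b +1525.424ms=3b
2) 1525.424ms=3b +762.712ms=3/2b
3) 2288.136ms=9/2b +762.712ms=3/2b
4) 3050.847ms=6b +1525.424ms=3b
5) 4576.271ms=9b +381.356ms=3/4b
6) 4957.627ms=39/4b +381.356ms=3/4b
7) 5338.983ms=21/2b +762.712ms=3/2b
8) 6101.695ms=12b +762.712ms=3/2b
9) 6864.407ms=27/2b +762.712ms=3/2b
10) 7627.119ms=15b +1525.424ms=3b
Σ=18b of 18 (118bpm 6/8) — PASS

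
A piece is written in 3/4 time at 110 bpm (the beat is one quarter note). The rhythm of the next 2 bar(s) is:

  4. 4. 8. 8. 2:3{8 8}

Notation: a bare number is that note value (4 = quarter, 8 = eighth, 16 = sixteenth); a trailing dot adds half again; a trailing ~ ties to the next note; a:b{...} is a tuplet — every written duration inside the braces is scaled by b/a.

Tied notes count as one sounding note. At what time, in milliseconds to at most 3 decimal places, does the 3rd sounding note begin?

1. 0.0ms @ 0 + 818.182ms (3/2)
2. 818.182ms @ 3/2 + 818.182ms (3/2)
3. 1636.364ms @ 3 + 409.091ms (3/4)
4. 2045.455ms @ 15/4 + 409.091ms (3/4)
5. 2454.545ms @ 9/2 + 409.091ms (3/4)
6. 2863.636ms @ 21/4 + 409.091ms (3/4)

note 3 onset = 3b = 1636.364ms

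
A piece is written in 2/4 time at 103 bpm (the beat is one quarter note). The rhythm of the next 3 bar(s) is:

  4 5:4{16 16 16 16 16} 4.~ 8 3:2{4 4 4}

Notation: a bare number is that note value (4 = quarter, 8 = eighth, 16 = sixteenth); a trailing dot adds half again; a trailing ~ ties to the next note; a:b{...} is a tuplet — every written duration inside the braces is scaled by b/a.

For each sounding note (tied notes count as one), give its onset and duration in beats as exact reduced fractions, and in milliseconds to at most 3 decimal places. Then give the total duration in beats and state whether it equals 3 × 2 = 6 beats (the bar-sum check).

1) 0.0ms=0b +582.524ms=1b
2) 582.524ms=1b +116.505ms=1/5b
3) 699.029ms=6/5b +116.505ms=1/5b
4) 815.534ms=7/5b +116.505ms=1/5b
5) 932.039ms=8/5b +116.505ms=1/5b
6) 1048.544ms=9/5b +116.505ms=1/5b
7) 1165.049ms=2b +1165.049ms=2b
8) 2330.097ms=4b +388.35ms=2/3b
9) 2718.447ms=14/3b +388.35ms=2/3b
10) 3106.796ms=16/3b +388.35ms=2/3b
Σ=6b of 6 (103bpm 2/4) — PASS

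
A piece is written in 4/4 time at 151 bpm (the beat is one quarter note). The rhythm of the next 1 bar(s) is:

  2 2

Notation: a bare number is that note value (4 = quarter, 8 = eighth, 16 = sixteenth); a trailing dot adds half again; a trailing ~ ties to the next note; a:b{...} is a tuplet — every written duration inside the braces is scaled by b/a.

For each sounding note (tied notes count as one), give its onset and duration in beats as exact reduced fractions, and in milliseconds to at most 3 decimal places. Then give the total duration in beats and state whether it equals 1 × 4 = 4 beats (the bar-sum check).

1) 0.0ms=0b +794.702ms=2b
2) 794.702ms=2b +794.702ms=2b
Σ=4b of 4 (151bpm 4/4) — PASS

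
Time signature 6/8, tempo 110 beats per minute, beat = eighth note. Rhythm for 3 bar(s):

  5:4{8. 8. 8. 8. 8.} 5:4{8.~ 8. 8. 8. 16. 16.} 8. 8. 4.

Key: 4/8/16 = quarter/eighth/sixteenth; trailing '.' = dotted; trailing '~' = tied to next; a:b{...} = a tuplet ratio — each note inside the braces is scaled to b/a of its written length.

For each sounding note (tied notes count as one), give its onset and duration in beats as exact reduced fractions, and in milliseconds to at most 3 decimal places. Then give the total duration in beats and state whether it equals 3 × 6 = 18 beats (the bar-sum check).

1) 0.0ms=0b +654.545ms=6/5b
2) 654.545ms=6/5b +654.545ms=6/5b
3) 1309.091ms=12/5b +654.545ms=6/5b
4) 1963.636ms=18/5b +654.545ms=6/5b
5) 2618.182ms=24/5b +654.545ms=6/5b
6) 3272.727ms=6b +1309.091ms=12/5b
7) 4581.818ms=42/5b +654.545ms=6/5b
8) 5236.364ms=48/5b +654.545ms=6/5b
9) 5890.909ms=54/5b +327.273ms=3/5b
10) 6218.182ms=57/5b +327.273ms=3/5b
11) 6545.455ms=12b +818.182ms=3/2b
12) 7363.636ms=27/2b +818.182ms=3/2b
13) 8181.818ms=15b +1636.364ms=3b
Σ=18b of 18 (110bpm 6/8) — PASS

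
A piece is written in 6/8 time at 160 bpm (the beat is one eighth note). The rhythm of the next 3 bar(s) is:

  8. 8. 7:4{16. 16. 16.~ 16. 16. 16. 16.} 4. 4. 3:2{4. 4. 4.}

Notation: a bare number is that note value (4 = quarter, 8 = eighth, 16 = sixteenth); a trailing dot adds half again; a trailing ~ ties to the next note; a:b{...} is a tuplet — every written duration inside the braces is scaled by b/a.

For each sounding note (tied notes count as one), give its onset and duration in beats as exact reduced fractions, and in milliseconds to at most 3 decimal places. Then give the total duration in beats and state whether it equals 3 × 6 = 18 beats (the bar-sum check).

1) 0.0ms=0b +562.5ms=3/2b
2) 562.5ms=3/2b +562.5ms=3/2b
3) 1125.0ms=3b +160.714ms=3/7b
4) 1285.714ms=24/7b +160.714ms=3/7b
5) 1446.429ms=27/7b +321.429ms=6/7b
6) 1767.857ms=33/7b +160.714ms=3/7b
7) 1928.571ms=36/7b +160.714ms=3/7b
8) 2089.286ms=39/7b +160.714ms=3/7b
9) 2250.0ms=6b +1125.0ms=3b
10) 3375.0ms=9b +1125.0ms=3b
11) 4500.0ms=12b +750.0ms=2b
12) 5250.0ms=14b +750.0ms=2b
13) 6000.0ms=16b +750.0ms=2b
Σ=18b of 18 (160bpm 6/8) — PASS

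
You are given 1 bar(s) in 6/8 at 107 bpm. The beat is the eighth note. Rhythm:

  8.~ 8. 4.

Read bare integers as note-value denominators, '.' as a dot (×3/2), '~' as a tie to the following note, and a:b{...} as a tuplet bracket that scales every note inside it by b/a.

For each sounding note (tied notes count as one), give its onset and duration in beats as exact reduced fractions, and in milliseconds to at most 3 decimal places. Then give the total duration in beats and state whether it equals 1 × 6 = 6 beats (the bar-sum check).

1) 0.0ms=0b +1682.243ms=3b
2) 1682.243ms=3b +1682.243ms=3b
Σ=6b of 6 (107bpm 6/8) — PASS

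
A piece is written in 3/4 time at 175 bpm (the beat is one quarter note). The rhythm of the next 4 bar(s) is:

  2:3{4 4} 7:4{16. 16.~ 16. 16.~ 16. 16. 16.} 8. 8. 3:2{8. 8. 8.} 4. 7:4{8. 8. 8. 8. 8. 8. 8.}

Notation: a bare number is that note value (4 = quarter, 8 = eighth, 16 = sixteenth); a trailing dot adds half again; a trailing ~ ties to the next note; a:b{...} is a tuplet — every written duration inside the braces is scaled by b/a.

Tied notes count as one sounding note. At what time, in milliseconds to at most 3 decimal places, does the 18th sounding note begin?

note 18 onset = 75/7b = 3673.469ms

1. 0.0ms @ 0 + 514.286ms (3/2)
2. 514.286ms @ 3/2 + 514.286ms (3/2)
3. 1028.571ms @ 3 + 73.469ms (3/14)
4. 1102.041ms @ 45/14 + 146.939ms (3/7)
5. 1248.98ms @ 51/14 + 146.939ms (3/7)
6. 1395.918ms @ 57/14 + 73.469ms (3/14)
7. 1469.388ms @ 30/7 + 73.469ms (3/14)
8. 1542.857ms @ 9/2 + 257.143ms (3/4)
9. 1800.0ms @ 21/4 + 257.143ms (3/4)
10. 2057.143ms @ 6 + 171.429ms (1/2)
11. 2228.571ms @ 13/2 + 171.429ms (1/2)
12. 2400.0ms @ 7 + 171.429ms (1/2)
13. 2571.429ms @ 15/2 + 514.286ms (3/2)
14. 3085.714ms @ 9 + 146.939ms (3/7)
15. 3232.653ms @ 66/7 + 146.939ms (3/7)
16. 3379.592ms @ 69/7 + 146.939ms (3/7)
17. 3526.531ms @ 72/7 + 146.939ms (3/7)
18. 3673.469ms @ 75/7 + 146.939ms (3/7)
19. 3820.408ms @ 78/7 + 146.939ms (3/7)
20. 3967.347ms @ 81/7 + 146.939ms (3/7)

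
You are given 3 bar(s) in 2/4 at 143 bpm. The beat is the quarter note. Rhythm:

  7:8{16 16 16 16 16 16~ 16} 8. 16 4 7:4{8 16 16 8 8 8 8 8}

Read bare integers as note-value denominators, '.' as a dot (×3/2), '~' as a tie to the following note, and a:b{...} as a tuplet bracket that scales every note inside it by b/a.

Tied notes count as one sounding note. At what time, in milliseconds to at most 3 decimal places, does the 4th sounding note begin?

note 4 onset = 6/7b = 359.64ms

1. 0.0ms @ 0 + 119.88ms (2/7)
2. 119.88ms @ 2/7 + 119.88ms (2/7)
3. 239.76ms @ 4/7 + 119.88ms (2/7)
4. 359.64ms @ 6/7 + 119.88ms (2/7)
5. 479.52ms @ 8/7 + 119.88ms (2/7)
6. 599.401ms @ 10/7 + 239.76ms (4/7)
7. 839.161ms @ 2 + 314.685ms (3/4)
8. 1153.846ms @ 11/4 + 104.895ms (1/4)
9. 1258.741ms @ 3 + 419.58ms (1)
10. 1678.322ms @ 4 + 119.88ms (2/7)
11. 1798.202ms @ 30/7 + 59.94ms (1/7)
12. 1858.142ms @ 31/7 + 59.94ms (1/7)
13. 1918.082ms @ 32/7 + 119.88ms (2/7)
14. 2037.962ms @ 34/7 + 119.88ms (2/7)
15. 2157.842ms @ 36/7 + 119.88ms (2/7)
16. 2277.722ms @ 38/7 + 119.88ms (2/7)
17. 2397.602ms @ 40/7 + 119.88ms (2/7)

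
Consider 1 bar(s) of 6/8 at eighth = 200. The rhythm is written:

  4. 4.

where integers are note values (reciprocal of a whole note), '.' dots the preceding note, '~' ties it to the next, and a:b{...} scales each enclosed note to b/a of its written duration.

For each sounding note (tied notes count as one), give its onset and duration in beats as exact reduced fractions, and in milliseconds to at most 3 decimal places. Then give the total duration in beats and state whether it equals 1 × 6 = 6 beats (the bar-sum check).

1) 0.0ms=0b +900.0ms=3b
2) 900.0ms=3b +900.0ms=3b
Σ=6b of 6 (200bpm 6/8) — PASS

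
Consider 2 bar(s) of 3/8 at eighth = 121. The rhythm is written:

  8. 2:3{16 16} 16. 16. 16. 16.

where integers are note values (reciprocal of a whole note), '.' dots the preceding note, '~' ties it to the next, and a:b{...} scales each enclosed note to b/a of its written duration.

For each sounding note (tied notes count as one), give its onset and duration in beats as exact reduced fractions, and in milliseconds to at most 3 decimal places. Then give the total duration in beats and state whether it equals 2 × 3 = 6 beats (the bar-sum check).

1) 0.0ms=0b +743.802ms=3/2b
2) 743.802ms=3/2b +371.901ms=3/4b
3) 1115.702ms=9/4b +371.901ms=3/4b
4) 1487.603ms=3b +371.901ms=3/4b
5) 1859.504ms=15/4b +371.901ms=3/4b
6) 2231.405ms=9/2b +371.901ms=3/4b
7) 2603.306ms=21/4b +371.901ms=3/4b
Σ=6b of 6 (121bpm 3/8) — PASS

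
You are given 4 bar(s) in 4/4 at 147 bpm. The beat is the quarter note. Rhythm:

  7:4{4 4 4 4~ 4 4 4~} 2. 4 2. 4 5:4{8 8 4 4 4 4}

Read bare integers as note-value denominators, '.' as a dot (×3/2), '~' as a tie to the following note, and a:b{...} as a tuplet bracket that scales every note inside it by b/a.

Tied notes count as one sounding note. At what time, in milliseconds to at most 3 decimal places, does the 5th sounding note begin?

1. 0.0ms @ 0 + 233.236ms (4/7)
2. 233.236ms @ 4/7 + 233.236ms (4/7)
3. 466.472ms @ 8/7 + 233.236ms (4/7)
4. 699.708ms @ 12/7 + 466.472ms (8/7)
5. 1166.181ms @ 20/7 + 233.236ms (4/7)
6. 1399.417ms @ 24/7 + 1457.726ms (25/7)
7. 2857.143ms @ 7 + 408.163ms (1)
8. 3265.306ms @ 8 + 1224.49ms (3)
9. 4489.796ms @ 11 + 408.163ms (1)
10. 4897.959ms @ 12 + 163.265ms (2/5)
11. 5061.224ms @ 62/5 + 163.265ms (2/5)
12. 5224.49ms @ 64/5 + 326.531ms (4/5)
13. 5551.02ms @ 68/5 + 326.531ms (4/5)
14. 5877.551ms @ 72/5 + 326.531ms (4/5)
15. 6204.082ms @ 76/5 + 326.531ms (4/5)

note 5 onset = 20/7b = 1166.181ms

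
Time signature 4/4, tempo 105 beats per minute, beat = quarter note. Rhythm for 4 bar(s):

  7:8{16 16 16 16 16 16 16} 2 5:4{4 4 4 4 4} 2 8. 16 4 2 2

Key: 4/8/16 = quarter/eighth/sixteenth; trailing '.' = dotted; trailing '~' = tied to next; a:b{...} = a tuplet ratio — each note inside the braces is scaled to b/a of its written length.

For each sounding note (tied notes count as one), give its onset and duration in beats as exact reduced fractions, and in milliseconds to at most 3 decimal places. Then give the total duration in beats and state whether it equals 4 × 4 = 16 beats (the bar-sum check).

1) 0.0ms=0b +163.265ms=2/7b
2) 163.265ms=2/7b +163.265ms=2/7b
3) 326.531ms=4/7b +163.265ms=2/7b
4) 489.796ms=6/7b +163.265ms=2/7b
5) 653.061ms=8/7b +163.265ms=2/7b
6) 816.327ms=10/7b +163.265ms=2/7b
7) 979.592ms=12/7b +163.265ms=2/7b
8) 1142.857ms=2b +1142.857ms=2b
9) 2285.714ms=4b +457.143ms=4/5b
10) 2742.857ms=24/5b +457.143ms=4/5b
11) 3200.0ms=28/5b +457.143ms=4/5b
12) 3657.143ms=32/5b +457.143ms=4/5b
13) 4114.286ms=36/5b +457.143ms=4/5b
14) 4571.429ms=8b +1142.857ms=2b
15) 5714.286ms=10b +428.571ms=3/4b
16) 6142.857ms=43/4b +142.857ms=1/4b
17) 6285.714ms=11b +571.429ms=1b
18) 6857.143ms=12b +1142.857ms=2b
19) 8000.0ms=14b +1142.857ms=2b
Σ=16b of 16 (105bpm 4/4) — PASS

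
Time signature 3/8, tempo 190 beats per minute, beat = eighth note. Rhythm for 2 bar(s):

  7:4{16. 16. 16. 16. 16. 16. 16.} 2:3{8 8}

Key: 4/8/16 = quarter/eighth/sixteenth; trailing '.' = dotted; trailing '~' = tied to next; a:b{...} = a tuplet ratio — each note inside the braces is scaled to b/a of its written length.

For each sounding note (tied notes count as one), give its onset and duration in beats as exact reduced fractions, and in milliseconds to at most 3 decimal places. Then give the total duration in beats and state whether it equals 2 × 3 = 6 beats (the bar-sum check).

1) 0.0ms=0b +135.338ms=3/7b
2) 135.338ms=3/7b +135.338ms=3/7b
3) 270.677ms=6/7b +135.338ms=3/7b
4) 406.015ms=9/7b +135.338ms=3/7b
5) 541.353ms=12/7b +135.338ms=3/7b
6) 676.692ms=15/7b +135.338ms=3/7b
7) 812.03ms=18/7b +135.338ms=3/7b
8) 947.368ms=3b +473.684ms=3/2b
9) 1421.053ms=9/2b +473.684ms=3/2b
Σ=6b of 6 (190bpm 3/8) — PASS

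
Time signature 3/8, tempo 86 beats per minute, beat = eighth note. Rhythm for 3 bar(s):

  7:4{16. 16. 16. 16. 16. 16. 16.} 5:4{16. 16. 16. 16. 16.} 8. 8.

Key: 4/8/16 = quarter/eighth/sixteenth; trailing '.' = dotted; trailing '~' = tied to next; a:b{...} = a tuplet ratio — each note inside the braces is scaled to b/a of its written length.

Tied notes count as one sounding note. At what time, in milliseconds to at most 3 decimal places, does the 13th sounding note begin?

1. 0.0ms @ 0 + 299.003ms (3/7)
2. 299.003ms @ 3/7 + 299.003ms (3/7)
3. 598.007ms @ 6/7 + 299.003ms (3/7)
4. 897.01ms @ 9/7 + 299.003ms (3/7)
5. 1196.013ms @ 12/7 + 299.003ms (3/7)
6. 1495.017ms @ 15/7 + 299.003ms (3/7)
7. 1794.02ms @ 18/7 + 299.003ms (3/7)
8. 2093.023ms @ 3 + 418.605ms (3/5)
9. 2511.628ms @ 18/5 + 418.605ms (3/5)
10. 2930.233ms @ 21/5 + 418.605ms (3/5)
11. 3348.837ms @ 24/5 + 418.605ms (3/5)
12. 3767.442ms @ 27/5 + 418.605ms (3/5)
13. 4186.047ms @ 6 + 1046.512ms (3/2)
14. 5232.558ms @ 15/2 + 1046.512ms (3/2)

note 13 onset = 6b = 4186.047ms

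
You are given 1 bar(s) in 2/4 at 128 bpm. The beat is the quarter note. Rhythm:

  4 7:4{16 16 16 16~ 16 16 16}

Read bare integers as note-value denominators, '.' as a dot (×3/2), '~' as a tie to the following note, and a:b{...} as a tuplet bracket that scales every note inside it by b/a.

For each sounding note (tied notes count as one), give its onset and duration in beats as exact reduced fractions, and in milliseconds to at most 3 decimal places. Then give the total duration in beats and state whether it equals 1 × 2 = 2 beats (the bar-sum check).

1) 0.0ms=0b +468.75ms=1b
2) 468.75ms=1b +66.964ms=1/7b
3) 535.714ms=8/7b +66.964ms=1/7b
4) 602.679ms=9/7b +66.964ms=1/7b
5) 669.643ms=10/7b +133.929ms=2/7b
6) 803.571ms=12/7b +66.964ms=1/7b
7) 870.536ms=13/7b +66.964ms=1/7b
Σ=2b of 2 (128bpm 2/4) — PASS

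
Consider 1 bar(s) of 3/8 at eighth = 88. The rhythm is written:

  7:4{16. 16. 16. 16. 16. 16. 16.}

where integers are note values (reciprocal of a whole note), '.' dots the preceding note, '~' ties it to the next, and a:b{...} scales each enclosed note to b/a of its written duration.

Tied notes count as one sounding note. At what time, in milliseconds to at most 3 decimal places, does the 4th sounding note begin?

note 4 onset = 9/7b = 876.623ms

1. 0.0ms @ 0 + 292.208ms (3/7)
2. 292.208ms @ 3/7 + 292.208ms (3/7)
3. 584.416ms @ 6/7 + 292.208ms (3/7)
4. 876.623ms @ 9/7 + 292.208ms (3/7)
5. 1168.831ms @ 12/7 + 292.208ms (3/7)
6. 1461.039ms @ 15/7 + 292.208ms (3/7)
7. 1753.247ms @ 18/7 + 292.208ms (3/7)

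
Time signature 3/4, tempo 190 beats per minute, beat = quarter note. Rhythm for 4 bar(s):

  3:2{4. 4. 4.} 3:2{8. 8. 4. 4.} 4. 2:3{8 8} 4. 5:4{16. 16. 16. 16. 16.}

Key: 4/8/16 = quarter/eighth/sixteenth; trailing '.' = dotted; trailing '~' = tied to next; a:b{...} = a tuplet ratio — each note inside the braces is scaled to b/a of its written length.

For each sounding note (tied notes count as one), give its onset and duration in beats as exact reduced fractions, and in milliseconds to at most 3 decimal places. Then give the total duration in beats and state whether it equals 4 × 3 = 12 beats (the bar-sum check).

1) 0.0ms=0b +315.789ms=1b
2) 315.789ms=1b +315.789ms=1b
3) 631.579ms=2b +315.789ms=1b
4) 947.368ms=3b +157.895ms=1/2b
5) 1105.263ms=7/2b +157.895ms=1/2b
6) 1263.158ms=4b +315.789ms=1b
7) 1578.947ms=5b +315.789ms=1b
8) 1894.737ms=6b +473.684ms=3/2b
9) 2368.421ms=15/2b +236.842ms=3/4b
10) 2605.263ms=33/4b +236.842ms=3/4b
11) 2842.105ms=9b +473.684ms=3/2b
12) 3315.789ms=21/2b +94.737ms=3/10b
13) 3410.526ms=54/5b +94.737ms=3/10b
14) 3505.263ms=111/10b +94.737ms=3/10b
15) 3600.0ms=57/5b +94.737ms=3/10b
16) 3694.737ms=117/10b +94.737ms=3/10b
Σ=12b of 12 (190bpm 3/4) — PASS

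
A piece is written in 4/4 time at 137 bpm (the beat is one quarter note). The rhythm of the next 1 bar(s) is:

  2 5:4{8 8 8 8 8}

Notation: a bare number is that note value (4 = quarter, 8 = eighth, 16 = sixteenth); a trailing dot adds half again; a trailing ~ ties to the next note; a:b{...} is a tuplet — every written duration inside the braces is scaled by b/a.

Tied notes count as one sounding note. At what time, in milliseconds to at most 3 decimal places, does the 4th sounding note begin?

1. 0.0ms @ 0 + 875.912ms (2)
2. 875.912ms @ 2 + 175.182ms (2/5)
3. 1051.095ms @ 12/5 + 175.182ms (2/5)
4. 1226.277ms @ 14/5 + 175.182ms (2/5)
5. 1401.46ms @ 16/5 + 175.182ms (2/5)
6. 1576.642ms @ 18/5 + 175.182ms (2/5)

note 4 onset = 14/5b = 1226.277ms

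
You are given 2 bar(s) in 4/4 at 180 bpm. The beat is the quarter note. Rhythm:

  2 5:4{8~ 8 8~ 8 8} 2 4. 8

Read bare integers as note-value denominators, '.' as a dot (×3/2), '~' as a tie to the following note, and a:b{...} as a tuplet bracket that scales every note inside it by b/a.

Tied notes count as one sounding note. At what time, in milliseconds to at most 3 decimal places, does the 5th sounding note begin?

1. 0.0ms @ 0 + 666.667ms (2)
2. 666.667ms @ 2 + 266.667ms (4/5)
3. 933.333ms @ 14/5 + 266.667ms (4/5)
4. 1200.0ms @ 18/5 + 133.333ms (2/5)
5. 1333.333ms @ 4 + 666.667ms (2)
6. 2000.0ms @ 6 + 500.0ms (3/2)
7. 2500.0ms @ 15/2 + 166.667ms (1/2)

note 5 onset = 4b = 1333.333ms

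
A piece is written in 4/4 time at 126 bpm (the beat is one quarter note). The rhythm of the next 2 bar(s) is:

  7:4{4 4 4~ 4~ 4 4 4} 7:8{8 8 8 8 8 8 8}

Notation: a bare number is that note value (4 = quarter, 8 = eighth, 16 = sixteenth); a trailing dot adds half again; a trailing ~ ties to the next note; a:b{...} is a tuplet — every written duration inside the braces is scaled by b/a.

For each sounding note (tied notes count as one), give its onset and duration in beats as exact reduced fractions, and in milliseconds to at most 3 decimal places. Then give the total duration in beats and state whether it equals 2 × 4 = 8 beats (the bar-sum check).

1) 0.0ms=0b +272.109ms=4/7b
2) 272.109ms=4/7b +272.109ms=4/7b
3) 544.218ms=8/7b +816.327ms=12/7b
4) 1360.544ms=20/7b +272.109ms=4/7b
5) 1632.653ms=24/7b +272.109ms=4/7b
6) 1904.762ms=4b +272.109ms=4/7b
7) 2176.871ms=32/7b +272.109ms=4/7b
8) 2448.98ms=36/7b +272.109ms=4/7b
9) 2721.088ms=40/7b +272.109ms=4/7b
10) 2993.197ms=44/7b +272.109ms=4/7b
11) 3265.306ms=48/7b +272.109ms=4/7b
12) 3537.415ms=52/7b +272.109ms=4/7b
Σ=8b of 8 (126bpm 4/4) — PASS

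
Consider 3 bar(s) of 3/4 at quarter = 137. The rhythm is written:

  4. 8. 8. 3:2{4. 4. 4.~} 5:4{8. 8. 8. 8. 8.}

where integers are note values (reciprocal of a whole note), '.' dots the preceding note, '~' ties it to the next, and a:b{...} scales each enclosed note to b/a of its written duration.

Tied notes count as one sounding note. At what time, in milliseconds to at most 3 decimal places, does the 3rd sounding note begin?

note 3 onset = 9/4b = 985.401ms

1. 0.0ms @ 0 + 656.934ms (3/2)
2. 656.934ms @ 3/2 + 328.467ms (3/4)
3. 985.401ms @ 9/4 + 328.467ms (3/4)
4. 1313.869ms @ 3 + 437.956ms (1)
5. 1751.825ms @ 4 + 437.956ms (1)
6. 2189.781ms @ 5 + 700.73ms (8/5)
7. 2890.511ms @ 33/5 + 262.774ms (3/5)
8. 3153.285ms @ 36/5 + 262.774ms (3/5)
9. 3416.058ms @ 39/5 + 262.774ms (3/5)
10. 3678.832ms @ 42/5 + 262.774ms (3/5)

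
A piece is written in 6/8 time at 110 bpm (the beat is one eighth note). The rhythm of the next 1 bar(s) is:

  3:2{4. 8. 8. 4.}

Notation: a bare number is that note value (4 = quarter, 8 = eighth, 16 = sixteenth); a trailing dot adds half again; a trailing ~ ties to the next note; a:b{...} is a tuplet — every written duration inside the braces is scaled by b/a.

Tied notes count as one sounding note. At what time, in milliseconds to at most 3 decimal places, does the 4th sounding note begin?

1. 0.0ms @ 0 + 1090.909ms (2)
2. 1090.909ms @ 2 + 545.455ms (1)
3. 1636.364ms @ 3 + 545.455ms (1)
4. 2181.818ms @ 4 + 1090.909ms (2)

note 4 onset = 4b = 2181.818ms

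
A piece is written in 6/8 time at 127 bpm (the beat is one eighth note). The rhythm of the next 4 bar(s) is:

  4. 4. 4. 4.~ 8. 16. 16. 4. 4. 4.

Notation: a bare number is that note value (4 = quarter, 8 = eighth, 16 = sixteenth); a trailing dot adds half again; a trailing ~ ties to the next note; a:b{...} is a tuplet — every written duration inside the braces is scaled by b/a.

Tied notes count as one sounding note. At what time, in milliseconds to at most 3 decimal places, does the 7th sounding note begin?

note 7 onset = 15b = 7086.614ms

1. 0.0ms @ 0 + 1417.323ms (3)
2. 1417.323ms @ 3 + 1417.323ms (3)
3. 2834.646ms @ 6 + 1417.323ms (3)
4. 4251.969ms @ 9 + 2125.984ms (9/2)
5. 6377.953ms @ 27/2 + 354.331ms (3/4)
6. 6732.283ms @ 57/4 + 354.331ms (3/4)
7. 7086.614ms @ 15 + 1417.323ms (3)
8. 8503.937ms @ 18 + 1417.323ms (3)
9. 9921.26ms @ 21 + 1417.323ms (3)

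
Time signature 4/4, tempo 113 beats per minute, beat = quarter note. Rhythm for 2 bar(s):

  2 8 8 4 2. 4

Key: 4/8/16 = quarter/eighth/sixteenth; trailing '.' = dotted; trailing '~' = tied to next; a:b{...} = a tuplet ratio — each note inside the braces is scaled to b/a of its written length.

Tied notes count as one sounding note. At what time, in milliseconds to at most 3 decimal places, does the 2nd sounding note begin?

1. 0.0ms @ 0 + 1061.947ms (2)
2. 1061.947ms @ 2 + 265.487ms (1/2)
3. 1327.434ms @ 5/2 + 265.487ms (1/2)
4. 1592.92ms @ 3 + 530.973ms (1)
5. 2123.894ms @ 4 + 1592.92ms (3)
6. 3716.814ms @ 7 + 530.973ms (1)

note 2 onset = 2b = 1061.947ms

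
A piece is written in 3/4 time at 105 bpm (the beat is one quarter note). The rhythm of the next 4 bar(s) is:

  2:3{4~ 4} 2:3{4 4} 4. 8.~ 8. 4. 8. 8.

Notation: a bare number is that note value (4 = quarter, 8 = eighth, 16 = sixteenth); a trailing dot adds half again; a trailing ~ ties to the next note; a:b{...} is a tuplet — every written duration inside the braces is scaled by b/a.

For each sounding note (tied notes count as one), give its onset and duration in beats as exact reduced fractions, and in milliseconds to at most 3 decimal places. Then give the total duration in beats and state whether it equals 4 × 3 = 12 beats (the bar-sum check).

1) 0.0ms=0b +1714.286ms=3b
2) 1714.286ms=3b +857.143ms=3/2b
3) 2571.429ms=9/2b +857.143ms=3/2b
4) 3428.571ms=6b +857.143ms=3/2b
5) 4285.714ms=15/2b +857.143ms=3/2b
6) 5142.857ms=9b +857.143ms=3/2b
7) 6000.0ms=21/2b +428.571ms=3/4b
8) 6428.571ms=45/4b +428.571ms=3/4b
Σ=12b of 12 (105bpm 3/4) — PASS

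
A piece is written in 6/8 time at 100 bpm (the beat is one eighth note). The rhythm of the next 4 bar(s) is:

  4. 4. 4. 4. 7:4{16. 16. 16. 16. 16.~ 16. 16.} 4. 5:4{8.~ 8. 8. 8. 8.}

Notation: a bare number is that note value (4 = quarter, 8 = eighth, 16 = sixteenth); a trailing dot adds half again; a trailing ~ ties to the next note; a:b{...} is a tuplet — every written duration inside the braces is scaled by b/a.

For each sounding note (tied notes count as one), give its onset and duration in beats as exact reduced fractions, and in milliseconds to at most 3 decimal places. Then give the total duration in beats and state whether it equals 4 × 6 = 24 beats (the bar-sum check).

1) 0.0ms=0b +1800.0ms=3b
2) 1800.0ms=3b +1800.0ms=3b
3) 3600.0ms=6b +1800.0ms=3b
4) 5400.0ms=9b +1800.0ms=3b
5) 7200.0ms=12b +257.143ms=3/7b
6) 7457.143ms=87/7b +257.143ms=3/7b
7) 7714.286ms=90/7b +257.143ms=3/7b
8) 7971.429ms=93/7b +257.143ms=3/7b
9) 8228.571ms=96/7b +514.286ms=6/7b
10) 8742.857ms=102/7b +257.143ms=3/7b
11) 9000.0ms=15b +1800.0ms=3b
12) 10800.0ms=18b +1440.0ms=12/5b
13) 12240.0ms=102/5b +720.0ms=6/5b
14) 12960.0ms=108/5b +720.0ms=6/5b
15) 13680.0ms=114/5b +720.0ms=6/5b
Σ=24b of 24 (100bpm 6/8) — PASS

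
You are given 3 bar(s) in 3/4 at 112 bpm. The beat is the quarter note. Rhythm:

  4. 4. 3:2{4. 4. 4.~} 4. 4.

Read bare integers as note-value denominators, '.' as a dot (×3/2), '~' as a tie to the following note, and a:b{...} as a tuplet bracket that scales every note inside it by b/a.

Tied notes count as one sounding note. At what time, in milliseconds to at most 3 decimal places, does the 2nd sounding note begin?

note 2 onset = 3/2b = 803.571ms

1. 0.0ms @ 0 + 803.571ms (3/2)
2. 803.571ms @ 3/2 + 803.571ms (3/2)
3. 1607.143ms @ 3 + 535.714ms (1)
4. 2142.857ms @ 4 + 535.714ms (1)
5. 2678.571ms @ 5 + 1339.286ms (5/2)
6. 4017.857ms @ 15/2 + 803.571ms (3/2)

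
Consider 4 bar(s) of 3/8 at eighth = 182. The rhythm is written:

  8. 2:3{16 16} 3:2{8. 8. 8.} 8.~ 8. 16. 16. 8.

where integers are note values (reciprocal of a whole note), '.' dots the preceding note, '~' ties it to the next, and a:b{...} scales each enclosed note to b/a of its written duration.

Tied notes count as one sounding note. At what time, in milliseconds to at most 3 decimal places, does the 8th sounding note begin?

note 8 onset = 9b = 2967.033ms

1. 0.0ms @ 0 + 494.505ms (3/2)
2. 494.505ms @ 3/2 + 247.253ms (3/4)
3. 741.758ms @ 9/4 + 247.253ms (3/4)
4. 989.011ms @ 3 + 329.67ms (1)
5. 1318.681ms @ 4 + 329.67ms (1)
6. 1648.352ms @ 5 + 329.67ms (1)
7. 1978.022ms @ 6 + 989.011ms (3)
8. 2967.033ms @ 9 + 247.253ms (3/4)
9. 3214.286ms @ 39/4 + 247.253ms (3/4)
10. 3461.538ms @ 21/2 + 494.505ms (3/2)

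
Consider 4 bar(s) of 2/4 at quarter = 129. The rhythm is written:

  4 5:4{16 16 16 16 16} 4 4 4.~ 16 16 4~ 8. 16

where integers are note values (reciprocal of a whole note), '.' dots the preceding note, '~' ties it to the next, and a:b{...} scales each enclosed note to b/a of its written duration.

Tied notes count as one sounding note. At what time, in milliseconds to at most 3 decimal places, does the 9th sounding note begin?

note 9 onset = 4b = 1860.465ms

1. 0.0ms @ 0 + 465.116ms (1)
2. 465.116ms @ 1 + 93.023ms (1/5)
3. 558.14ms @ 6/5 + 93.023ms (1/5)
4. 651.163ms @ 7/5 + 93.023ms (1/5)
5. 744.186ms @ 8/5 + 93.023ms (1/5)
6. 837.209ms @ 9/5 + 93.023ms (1/5)
7. 930.233ms @ 2 + 465.116ms (1)
8. 1395.349ms @ 3 + 465.116ms (1)
9. 1860.465ms @ 4 + 813.953ms (7/4)
10. 2674.419ms @ 23/4 + 116.279ms (1/4)
11. 2790.698ms @ 6 + 813.953ms (7/4)
12. 3604.651ms @ 31/4 + 116.279ms (1/4)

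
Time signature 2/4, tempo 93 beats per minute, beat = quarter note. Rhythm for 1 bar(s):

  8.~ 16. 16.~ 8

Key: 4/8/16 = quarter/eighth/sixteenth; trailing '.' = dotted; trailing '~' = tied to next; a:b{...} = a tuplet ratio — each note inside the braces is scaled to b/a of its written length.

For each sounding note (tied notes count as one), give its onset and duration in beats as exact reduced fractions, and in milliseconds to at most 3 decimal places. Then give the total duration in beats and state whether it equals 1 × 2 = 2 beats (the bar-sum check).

1) 0.0ms=0b +725.806ms=9/8b
2) 725.806ms=9/8b +564.516ms=7/8b
Σ=2b of 2 (93bpm 2/4) — PASS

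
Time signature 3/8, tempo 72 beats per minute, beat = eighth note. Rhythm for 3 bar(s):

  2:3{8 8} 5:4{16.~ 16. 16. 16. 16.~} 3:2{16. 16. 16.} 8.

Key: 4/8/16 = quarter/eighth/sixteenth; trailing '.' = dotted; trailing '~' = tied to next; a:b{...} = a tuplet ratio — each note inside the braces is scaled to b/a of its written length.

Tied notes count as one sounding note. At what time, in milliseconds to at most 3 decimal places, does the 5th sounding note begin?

1. 0.0ms @ 0 + 1250.0ms (3/2)
2. 1250.0ms @ 3/2 + 1250.0ms (3/2)
3. 2500.0ms @ 3 + 1000.0ms (6/5)
4. 3500.0ms @ 21/5 + 500.0ms (3/5)
5. 4000.0ms @ 24/5 + 500.0ms (3/5)
6. 4500.0ms @ 27/5 + 916.667ms (11/10)
7. 5416.667ms @ 13/2 + 416.667ms (1/2)
8. 5833.333ms @ 7 + 416.667ms (1/2)
9. 6250.0ms @ 15/2 + 1250.0ms (3/2)

note 5 onset = 24/5b = 4000.0ms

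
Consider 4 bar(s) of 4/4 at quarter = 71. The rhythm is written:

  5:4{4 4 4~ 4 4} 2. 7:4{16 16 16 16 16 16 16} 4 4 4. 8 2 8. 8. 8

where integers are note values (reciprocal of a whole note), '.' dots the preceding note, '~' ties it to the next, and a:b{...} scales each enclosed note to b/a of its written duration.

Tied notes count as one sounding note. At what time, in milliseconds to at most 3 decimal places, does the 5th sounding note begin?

note 5 onset = 4b = 3380.282ms

1. 0.0ms @ 0 + 676.056ms (4/5)
2. 676.056ms @ 4/5 + 676.056ms (4/5)
3. 1352.113ms @ 8/5 + 1352.113ms (8/5)
4. 2704.225ms @ 16/5 + 676.056ms (4/5)
5. 3380.282ms @ 4 + 2535.211ms (3)
6. 5915.493ms @ 7 + 120.724ms (1/7)
7. 6036.217ms @ 50/7 + 120.724ms (1/7)
8. 6156.942ms @ 51/7 + 120.724ms (1/7)
9. 6277.666ms @ 52/7 + 120.724ms (1/7)
10. 6398.39ms @ 53/7 + 120.724ms (1/7)
11. 6519.115ms @ 54/7 + 120.724ms (1/7)
12. 6639.839ms @ 55/7 + 120.724ms (1/7)
13. 6760.563ms @ 8 + 845.07ms (1)
14. 7605.634ms @ 9 + 845.07ms (1)
15. 8450.704ms @ 10 + 1267.606ms (3/2)
16. 9718.31ms @ 23/2 + 422.535ms (1/2)
17. 10140.845ms @ 12 + 1690.141ms (2)
18. 11830.986ms @ 14 + 633.803ms (3/4)
19. 12464.789ms @ 59/4 + 633.803ms (3/4)
20. 13098.592ms @ 31/2 + 422.535ms (1/2)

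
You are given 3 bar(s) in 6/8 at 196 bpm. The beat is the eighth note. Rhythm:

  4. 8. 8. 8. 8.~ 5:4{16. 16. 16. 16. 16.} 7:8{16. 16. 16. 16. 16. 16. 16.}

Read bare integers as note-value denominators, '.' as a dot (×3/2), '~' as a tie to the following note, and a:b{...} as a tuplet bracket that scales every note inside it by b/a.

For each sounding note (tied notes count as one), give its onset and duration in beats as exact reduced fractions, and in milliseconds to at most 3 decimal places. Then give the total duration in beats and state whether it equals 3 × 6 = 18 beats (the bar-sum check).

1) 0.0ms=0b +918.367ms=3b
2) 918.367ms=3b +459.184ms=3/2b
3) 1377.551ms=9/2b +459.184ms=3/2b
4) 1836.735ms=6b +459.184ms=3/2b
5) 2295.918ms=15/2b +642.857ms=21/10b
6) 2938.776ms=48/5b +183.673ms=3/5b
7) 3122.449ms=51/5b +183.673ms=3/5b
8) 3306.122ms=54/5b +183.673ms=3/5b
9) 3489.796ms=57/5b +183.673ms=3/5b
10) 3673.469ms=12b +262.391ms=6/7b
11) 3935.86ms=90/7b +262.391ms=6/7b
12) 4198.251ms=96/7b +262.391ms=6/7b
13) 4460.641ms=102/7b +262.391ms=6/7b
14) 4723.032ms=108/7b +262.391ms=6/7b
15) 4985.423ms=114/7b +262.391ms=6/7b
16) 5247.813ms=120/7b +262.391ms=6/7b
Σ=18b of 18 (196bpm 6/8) — PASS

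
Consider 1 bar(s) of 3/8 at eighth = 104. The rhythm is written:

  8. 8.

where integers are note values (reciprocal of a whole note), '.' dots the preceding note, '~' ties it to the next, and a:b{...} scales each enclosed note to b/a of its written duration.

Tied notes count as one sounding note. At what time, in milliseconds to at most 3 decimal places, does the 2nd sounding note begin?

1. 0.0ms @ 0 + 865.385ms (3/2)
2. 865.385ms @ 3/2 + 865.385ms (3/2)

note 2 onset = 3/2b = 865.385ms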